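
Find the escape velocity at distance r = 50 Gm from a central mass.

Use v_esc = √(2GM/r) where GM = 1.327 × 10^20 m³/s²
r = 50 Gm = 5 × 10^10 m
GM = 1.327 × 10^20 m³/s²
2GM/r = 2 × (1.327 × 10^20) / (5 × 10^10) = 5.308 × 10^9 m²/s²
v_esc = √(2GM/r) = 72856 m/s ≈ 72.86 km/s

Final answer: 72.86 km/s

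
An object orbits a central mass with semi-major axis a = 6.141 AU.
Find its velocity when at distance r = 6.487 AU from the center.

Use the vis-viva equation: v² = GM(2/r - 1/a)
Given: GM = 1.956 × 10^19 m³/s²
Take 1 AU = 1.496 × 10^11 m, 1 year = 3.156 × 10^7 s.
a = 6.141 AU = 9.18694 × 10^11 m
r = 6.487 AU = 9.70455 × 10^11 m
GM = 1.956 × 10^19 m³/s²
2/r − 1/a = 2.06089 × 10^-12 − 1.0885 × 10^-12 = 9.72386 × 10^-13 m⁻¹
v² = GM (2/r − 1/a) = 1.90199 × 10^7 m²/s²
v = 4361.18 m/s ≈ 0.92 AU/year

Final answer: 0.92 AU/year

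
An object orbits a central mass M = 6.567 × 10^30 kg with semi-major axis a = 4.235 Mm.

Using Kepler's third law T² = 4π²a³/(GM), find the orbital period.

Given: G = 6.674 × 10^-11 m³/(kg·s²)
M = 6.567 × 10^30 kg
GM = G × M = 6.674 × 10^-11 × 6.567 × 10^30 = 4.38282 × 10^20 m³/s²
a = 4.235 Mm = 4.235 × 10^6 m
a³ = 7.59557 × 10^19 m³
T = 2π √(a³/GM) = 2π √((7.59557 × 10^19) / (4.38282 × 10^20)) = 2π × 0.416297 s
T = 2.61567 s ≈ 2.616 seconds

Final answer: 2.616 seconds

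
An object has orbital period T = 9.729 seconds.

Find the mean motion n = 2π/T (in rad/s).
T = 9.729 seconds
n = 2π / 9.729 s = 0.64582 rad/s ≈ 0.6458 rad/s

Final answer: n = 0.6458 rad/s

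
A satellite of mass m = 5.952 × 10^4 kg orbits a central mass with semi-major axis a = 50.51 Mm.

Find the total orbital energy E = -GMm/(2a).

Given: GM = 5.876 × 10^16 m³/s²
a = 50.51 Mm = 5.051 × 10^7 m
GM = 5.876 × 10^16 m³/s²
2a = 1.0102 × 10^8 m
GMm = 5.876 × 10^16 × 59520 = 3.4974 × 10^21 m³·kg/s²
E = −GMm/(2a) = -3.46208 × 10^13 J ≈ -34.62 TJ

Final answer: -34.62 TJ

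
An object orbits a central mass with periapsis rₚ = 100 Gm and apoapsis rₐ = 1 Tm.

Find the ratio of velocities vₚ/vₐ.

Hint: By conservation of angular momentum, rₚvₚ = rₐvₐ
rₚ = 100 Gm = 1 × 10^11 m
rₐ = 1 Tm = 1 × 10^12 m
rₚvₚ = rₐvₐ  ⇒  vₚ/vₐ = rₐ/rₚ
vₚ/vₐ = (1 × 10^12) / (1 × 10^11) = 10

Final answer: vₚ/vₐ = 10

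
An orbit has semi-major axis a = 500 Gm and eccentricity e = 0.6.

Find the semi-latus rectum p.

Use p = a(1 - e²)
a = 500 Gm = 5 × 10^11 m
e = 0.6,  e² = 0.36,  1 − e² = 0.64
p = a(1 − e²) = 5 × 10^11 m × 0.64 = 3.2 × 10^11 m ≈ 320 Gm

Final answer: p = 320 Gm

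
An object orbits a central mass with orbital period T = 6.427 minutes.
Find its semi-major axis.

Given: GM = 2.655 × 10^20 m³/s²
T = 6.427 minutes = 385.62 s
GM = 2.655 × 10^20 m³/s²
Kepler's third law: a³ = GM T² / (4π²)
T² = 148703 s²
a³ = (2.655 × 10^20) × 148703 / (4π²) = 1.00006 × 10^24 m³
a = (a³)^(1/3) = 1.00002 × 10^8 m ≈ 100 Mm

Final answer: 100 Mm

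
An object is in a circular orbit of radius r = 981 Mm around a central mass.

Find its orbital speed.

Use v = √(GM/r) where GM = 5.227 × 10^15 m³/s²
r = 981 Mm = 9.81 × 10^8 m
GM = 5.227 × 10^15 m³/s²
GM/r = (5.227 × 10^15) / (9.81 × 10^8) = 5.32824 × 10^6 m²/s²
v = √(GM/r) = 2308.3 m/s ≈ 2.308 km/s

Final answer: 2.308 km/s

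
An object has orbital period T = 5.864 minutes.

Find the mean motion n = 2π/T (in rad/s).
T = 5.864 minutes = 351.84 s
n = 2π / 351.84 s = 0.0178581 rad/s ≈ 0.01786 rad/s

Final answer: n = 0.01786 rad/s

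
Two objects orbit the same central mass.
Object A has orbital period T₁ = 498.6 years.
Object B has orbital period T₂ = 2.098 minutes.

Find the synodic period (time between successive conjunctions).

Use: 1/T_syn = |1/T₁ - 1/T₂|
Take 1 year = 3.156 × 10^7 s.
T₁ = 498.6 years = 1.57358 × 10^10 s
T₂ = 2.098 minutes = 125.88 s
1/T₁ = 6.35493 × 10^-11 s⁻¹
1/T₂ = 0.00794407 s⁻¹
|1/T₁ − 1/T₂| = 0.00794407 s⁻¹
T_syn = 1 / |1/T₁ − 1/T₂| = 125.88 s ≈ 2.098 minutes

Final answer: T_syn = 2.098 minutes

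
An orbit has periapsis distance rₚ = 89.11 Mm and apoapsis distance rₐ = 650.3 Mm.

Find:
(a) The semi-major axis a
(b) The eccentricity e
rₚ = 89.11 Mm = 8.911 × 10^7 m
rₐ = 650.3 Mm = 6.503 × 10^8 m
(a) a = (rₚ + rₐ)/2 = 3.69705 × 10^8 m ≈ 369.7 Mm
(b) e = (rₐ − rₚ)/(rₐ + rₚ) = (5.6119 × 10^8) / (7.3941 × 10^8) = 0.75897

Final answer:
(a) a = 369.7 Mm
(b) e = 0.759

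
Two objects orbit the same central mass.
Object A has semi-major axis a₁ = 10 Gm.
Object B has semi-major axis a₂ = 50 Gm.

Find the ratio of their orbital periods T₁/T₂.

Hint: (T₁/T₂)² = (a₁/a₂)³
a₁ = 10 Gm = 1 × 10^10 m
a₂ = 50 Gm = 5 × 10^10 m
a₁/a₂ = 0.2
T₁/T₂ = (a₁/a₂)^(3/2) = (0.2)^1.5 = 0.0894427

Final answer: T₁/T₂ = 0.08944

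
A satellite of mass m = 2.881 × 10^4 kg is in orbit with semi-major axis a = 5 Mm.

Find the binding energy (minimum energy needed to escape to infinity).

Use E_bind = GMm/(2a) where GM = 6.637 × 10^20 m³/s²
a = 5 Mm = 5 × 10^6 m
GM = 6.637 × 10^20 m³/s²
m = 2.881 × 10^4 kg
GMm = 6.637 × 10^20 × 28810 = 1.91212 × 10^25 m³·kg/s²
2a = 1 × 10^7 m
E_bind = GMm/(2a) = 1.91212 × 10^18 J ≈ 1.912 EJ

Final answer: 1.912 EJ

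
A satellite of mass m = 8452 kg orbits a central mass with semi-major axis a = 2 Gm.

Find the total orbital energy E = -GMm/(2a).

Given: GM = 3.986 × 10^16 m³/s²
a = 2 Gm = 2 × 10^9 m
GM = 3.986 × 10^16 m³/s²
2a = 4 × 10^9 m
GMm = 3.986 × 10^16 × 8452 = 3.36897 × 10^20 m³·kg/s²
E = −GMm/(2a) = -8.42242 × 10^10 J ≈ -84.22 GJ

Final answer: -84.22 GJ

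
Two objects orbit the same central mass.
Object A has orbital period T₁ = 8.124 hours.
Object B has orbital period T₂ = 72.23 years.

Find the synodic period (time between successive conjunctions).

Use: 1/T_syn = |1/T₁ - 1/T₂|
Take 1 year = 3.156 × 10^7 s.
T₁ = 8.124 hours = 29246.4 s
T₂ = 72.23 years = 2.27958 × 10^9 s
1/T₁ = 3.41922 × 10^-5 s⁻¹
1/T₂ = 4.38678 × 10^-10 s⁻¹
|1/T₁ − 1/T₂| = 3.41918 × 10^-5 s⁻¹
T_syn = 1 / |1/T₁ − 1/T₂| = 29246.8 s ≈ 8.124 hours

Final answer: T_syn = 8.124 hours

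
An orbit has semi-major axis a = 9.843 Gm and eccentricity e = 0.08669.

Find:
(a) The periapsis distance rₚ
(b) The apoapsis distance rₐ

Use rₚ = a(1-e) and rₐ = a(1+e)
a = 9.843 Gm = 9.843 × 10^9 m
e = 0.08669:  1 − e = 0.91331,  1 + e = 1.08669
(a) rₚ = a(1 − e) = 9.843 × 10^9 m × 0.91331 = 8.98971 × 10^9 m ≈ 8.99 Gm
(b) rₐ = a(1 + e) = 9.843 × 10^9 m × 1.08669 = 1.06963 × 10^10 m ≈ 10.7 Gm

Final answer:
(a) rₚ = 8.99 Gm
(b) rₐ = 10.7 Gm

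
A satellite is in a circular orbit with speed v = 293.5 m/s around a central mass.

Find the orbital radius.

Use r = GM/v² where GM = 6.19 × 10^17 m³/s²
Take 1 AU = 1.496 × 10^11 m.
v = 293.5 m/s
GM = 6.19 × 10^17 m³/s²
v² = 86142.2 m²/s²
r = GM/v² = (6.19 × 10^17) / 86142.2 = 7.18579 × 10^12 m ≈ 48.03 AU

Final answer: 48.03 AU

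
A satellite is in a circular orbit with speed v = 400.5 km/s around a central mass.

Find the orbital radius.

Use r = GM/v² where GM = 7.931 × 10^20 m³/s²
v = 400.5 km/s = 400500 m/s
GM = 7.931 × 10^20 m³/s²
v² = 1.604 × 10^11 m²/s²
r = GM/v² = (7.931 × 10^20) / (1.604 × 10^11) = 4.94451 × 10^9 m ≈ 4.945 Gm

Final answer: 4.945 Gm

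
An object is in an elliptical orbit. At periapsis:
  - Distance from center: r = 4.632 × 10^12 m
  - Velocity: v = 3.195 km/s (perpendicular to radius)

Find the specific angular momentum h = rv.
r = 4.632 × 10^12 m
v = 3.195 km/s = 3195 m/s
h = rv = 4.632 × 10^12 × 3195 = 1.47992 × 10^16 m²/s ≈ 1.48 × 10^16 m²/s

Final answer: h = 1.48 × 10^16 m²/s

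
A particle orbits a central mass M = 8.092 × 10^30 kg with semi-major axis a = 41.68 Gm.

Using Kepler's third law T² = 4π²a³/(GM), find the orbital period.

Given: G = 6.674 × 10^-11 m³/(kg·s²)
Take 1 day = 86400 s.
M = 8.092 × 10^30 kg
GM = G × M = 6.674 × 10^-11 × 8.092 × 10^30 = 5.4006 × 10^20 m³/s²
a = 41.68 Gm = 4.168 × 10^10 m
a³ = 7.24074 × 10^31 m³
T = 2π √(a³/GM) = 2π √((7.24074 × 10^31) / (5.4006 × 10^20)) = 2π × 366160 s
T = 2.30065 × 10^6 s ≈ 26.63 days

Final answer: 26.63 days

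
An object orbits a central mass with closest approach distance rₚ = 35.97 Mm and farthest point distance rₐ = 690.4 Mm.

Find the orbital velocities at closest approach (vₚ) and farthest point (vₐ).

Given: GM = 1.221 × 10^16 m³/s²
rₚ = 35.97 Mm = 3.597 × 10^7 m
rₐ = 690.4 Mm = 6.904 × 10^8 m
GM = 1.221 × 10^16 m³/s²
a = (rₚ + rₐ)/2 = 3.63185 × 10^8 m
Vis-viva: v² = GM (2/r − 1/a)
vₚ² = 1.221 × 10^16 × (5.56019 × 10^-8 − 2.75342 × 10^-9) = 6.4528 × 10^8 m²/s²
vₚ = 25402.4 m/s ≈ 25.4 km/s
vₐ² = 1.221 × 10^16 × (2.89687 × 10^-9 − 2.75342 × 10^-9) = 1.75157 × 10^6 m²/s²
vₐ = 1323.47 m/s ≈ 1.323 km/s

Final answer: vₚ = 25.4 km/s, vₐ = 1.323 km/s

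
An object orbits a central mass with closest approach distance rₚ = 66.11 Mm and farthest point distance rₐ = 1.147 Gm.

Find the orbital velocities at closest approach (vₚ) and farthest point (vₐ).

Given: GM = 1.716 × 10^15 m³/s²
rₚ = 66.11 Mm = 6.611 × 10^7 m
rₐ = 1.147 Gm = 1.147 × 10^9 m
GM = 1.716 × 10^15 m³/s²
a = (rₚ + rₐ)/2 = 6.06555 × 10^8 m
Vis-viva: v² = GM (2/r − 1/a)
vₚ² = 1.716 × 10^15 × (3.02526 × 10^-8 − 1.64866 × 10^-9) = 4.90844 × 10^7 m²/s²
vₚ = 7006.02 m/s ≈ 7.006 km/s
vₐ² = 1.716 × 10^15 × (1.74368 × 10^-9 − 1.64866 × 10^-9) = 163061 m²/s²
vₐ = 403.808 m/s ≈ 403.8 m/s

Final answer: vₚ = 7.006 km/s, vₐ = 403.8 m/s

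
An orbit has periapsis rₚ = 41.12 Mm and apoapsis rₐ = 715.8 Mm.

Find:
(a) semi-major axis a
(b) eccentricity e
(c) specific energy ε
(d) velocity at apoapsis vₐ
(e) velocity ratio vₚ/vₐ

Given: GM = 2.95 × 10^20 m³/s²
rₚ = 41.12 Mm = 4.112 × 10^7 m
rₐ = 715.8 Mm = 7.158 × 10^8 m
GM = 2.95 × 10^20 m³/s²
a = (rₚ + rₐ)/2 = 3.7846 × 10^8 m
e = (rₐ − rₚ)/(rₐ + rₚ) = (6.7468 × 10^8) / (7.5692 × 10^8) = 0.891349
(a) a = 3.7846 × 10^8 m ≈ 378.5 Mm
(b) e = 0.891349 ≈ 0.8913
(c) 2a = 7.5692 × 10^8 m;  ε = −GM/(2a) = -3.89737 × 10^11 J/kg ≈ -389.7 GJ/kg
(d) vₐ² = GM (2/rₐ − 1/a) = 2.95 × 10^20 × (2.79408 × 10^-9 − 2.64229 × 10^-9) = 4.47779 × 10^10 m²/s²;  vₐ = 211608 m/s ≈ 211.6 km/s
(e) vₚ/vₐ = rₐ/rₚ (angular momentum) = (7.158 × 10^8) / (4.112 × 10^7) = 17.4076 ≈ 17.41

Final answer:
(a) semi-major axis a = 378.5 Mm
(b) eccentricity e = 0.8913
(c) specific energy ε = -389.7 GJ/kg
(d) velocity at apoapsis vₐ = 211.6 km/s
(e) velocity ratio vₚ/vₐ = 17.41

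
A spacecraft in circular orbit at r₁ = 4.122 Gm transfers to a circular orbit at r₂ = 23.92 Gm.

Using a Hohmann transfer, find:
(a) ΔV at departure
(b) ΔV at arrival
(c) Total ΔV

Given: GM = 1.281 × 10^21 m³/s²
r₁ = 4.122 Gm = 4.122 × 10^9 m
r₂ = 23.92 Gm = 2.392 × 10^10 m
GM = 1.281 × 10^21 m³/s²
Transfer ellipse: a_t = (r₁ + r₂)/2 = 1.4021 × 10^10 m
Circular speed at r₁: v₁ = √(GM/r₁) = 557469 m/s
Transfer speed at r₁ (periapsis): v₁ₜ = √(GM(2/r₁ − 1/a_t)) = 728135 m/s
(a) ΔV₁ = v₁ₜ − v₁ = 170666 m/s ≈ 170.7 km/s
Circular speed at r₂: v₂ = √(GM/r₂) = 231416 m/s
Transfer speed at r₂ (apoapsis): v₂ₜ = √(GM(2/r₂ − 1/a_t)) = 125475 m/s
(b) ΔV₂ = v₂ − v₂ₜ = 105941 m/s ≈ 105.9 km/s
(c) ΔV_total = ΔV₁ + ΔV₂ = 276607 m/s ≈ 276.6 km/s

Final answer:
(a) ΔV₁ = 170.7 km/s
(b) ΔV₂ = 105.9 km/s
(c) ΔV_total = 276.6 km/s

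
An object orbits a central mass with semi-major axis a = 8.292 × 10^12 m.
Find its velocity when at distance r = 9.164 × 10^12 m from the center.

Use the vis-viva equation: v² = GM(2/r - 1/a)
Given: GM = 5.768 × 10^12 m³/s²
a = 8.292 × 10^12 m
r = 9.164 × 10^12 m
GM = 5.768 × 10^12 m³/s²
2/r − 1/a = 2.18245 × 10^-13 − 1.20598 × 10^-13 = 9.76471 × 10^-14 m⁻¹
v² = GM (2/r − 1/a) = 0.563229 m²/s²
v = 0.750486 m/s ≈ 0.7505 m/s

Final answer: 0.7505 m/s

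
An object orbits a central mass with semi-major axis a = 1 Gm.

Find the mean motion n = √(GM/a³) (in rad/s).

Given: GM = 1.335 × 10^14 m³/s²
a = 1 Gm = 1 × 10^9 m
GM = 1.335 × 10^14 m³/s²
a³ = 1 × 10^27 m³
GM/a³ = (1.335 × 10^14) / (1 × 10^27) = 1.335 × 10^-13 s⁻²
n = √(GM/a³) = 3.65377 × 10^-7 rad/s ≈ 3.654 × 10^-7 rad/s

Final answer: n = 3.654 × 10^-7 rad/s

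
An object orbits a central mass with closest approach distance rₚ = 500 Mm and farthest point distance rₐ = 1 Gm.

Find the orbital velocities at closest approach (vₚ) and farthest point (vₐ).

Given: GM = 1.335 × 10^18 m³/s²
rₚ = 500 Mm = 5 × 10^8 m
rₐ = 1 Gm = 1 × 10^9 m
GM = 1.335 × 10^18 m³/s²
a = (rₚ + rₐ)/2 = 7.5 × 10^8 m
Vis-viva: v² = GM (2/r − 1/a)
vₚ² = 1.335 × 10^18 × (4 × 10^-9 − 1.33333 × 10^-9) = 3.56 × 10^9 m²/s²
vₚ = 59665.7 m/s ≈ 59.67 km/s
vₐ² = 1.335 × 10^18 × (2 × 10^-9 − 1.33333 × 10^-9) = 8.9 × 10^8 m²/s²
vₐ = 29832.9 m/s ≈ 29.83 km/s

Final answer: vₚ = 59.67 km/s, vₐ = 29.83 km/s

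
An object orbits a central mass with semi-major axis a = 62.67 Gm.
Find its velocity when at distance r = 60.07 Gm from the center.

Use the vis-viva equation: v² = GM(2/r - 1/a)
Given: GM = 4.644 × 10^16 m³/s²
a = 62.67 Gm = 6.267 × 10^10 m
r = 60.07 Gm = 6.007 × 10^10 m
GM = 4.644 × 10^16 m³/s²
2/r − 1/a = 3.32945 × 10^-11 − 1.59566 × 10^-11 = 1.73379 × 10^-11 m⁻¹
v² = GM (2/r − 1/a) = 805172 m²/s²
v = 897.314 m/s ≈ 897.3 m/s

Final answer: 897.3 m/s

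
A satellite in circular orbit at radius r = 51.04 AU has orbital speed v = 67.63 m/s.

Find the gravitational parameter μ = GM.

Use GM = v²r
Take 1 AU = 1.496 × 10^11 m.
r = 51.04 AU = 7.63558 × 10^12 m
v = 67.63 m/s
v² = 4573.82 m²/s²
GM = v²r = 4573.82 × 7.63558 × 10^12 = 3.49238 × 10^16 m³/s²
GM ≈ 3.492 × 10^16 m³/s²

Final answer: GM = 3.492 × 10^16 m³/s²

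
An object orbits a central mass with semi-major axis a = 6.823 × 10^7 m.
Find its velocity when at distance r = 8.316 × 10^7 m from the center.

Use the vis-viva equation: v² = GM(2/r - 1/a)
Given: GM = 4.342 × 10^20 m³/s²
a = 6.823 × 10^7 m
r = 8.316 × 10^7 m
GM = 4.342 × 10^20 m³/s²
2/r − 1/a = 2.405 × 10^-8 − 1.46563 × 10^-8 = 9.39371 × 10^-9 m⁻¹
v² = GM (2/r − 1/a) = 4.07875 × 10^12 m²/s²
v = 2.01959 × 10^6 m/s ≈ 2020 km/s

Final answer: 2020 km/s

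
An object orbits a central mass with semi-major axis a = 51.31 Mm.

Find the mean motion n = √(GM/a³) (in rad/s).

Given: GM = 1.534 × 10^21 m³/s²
a = 51.31 Mm = 5.131 × 10^7 m
GM = 1.534 × 10^21 m³/s²
a³ = 1.35085 × 10^23 m³
GM/a³ = (1.534 × 10^21) / (1.35085 × 10^23) = 0.0113558 s⁻²
n = √(GM/a³) = 0.106564 rad/s ≈ 0.1066 rad/s

Final answer: n = 0.1066 rad/s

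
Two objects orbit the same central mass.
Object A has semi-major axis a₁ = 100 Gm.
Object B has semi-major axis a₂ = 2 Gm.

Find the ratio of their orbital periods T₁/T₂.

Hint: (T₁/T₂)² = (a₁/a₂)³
a₁ = 100 Gm = 1 × 10^11 m
a₂ = 2 Gm = 2 × 10^9 m
a₁/a₂ = 50
T₁/T₂ = (a₁/a₂)^(3/2) = (50)^1.5 = 353.553

Final answer: T₁/T₂ = 353.6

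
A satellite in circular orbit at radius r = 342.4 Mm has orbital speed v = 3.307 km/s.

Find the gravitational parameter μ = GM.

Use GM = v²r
r = 342.4 Mm = 3.424 × 10^8 m
v = 3.307 km/s = 3307 m/s
v² = 1.09362 × 10^7 m²/s²
GM = v²r = 1.09362 × 10^7 × 3.424 × 10^8 = 3.74457 × 10^15 m³/s²
GM ≈ 3.745 × 10^15 m³/s²

Final answer: GM = 3.745 × 10^15 m³/s²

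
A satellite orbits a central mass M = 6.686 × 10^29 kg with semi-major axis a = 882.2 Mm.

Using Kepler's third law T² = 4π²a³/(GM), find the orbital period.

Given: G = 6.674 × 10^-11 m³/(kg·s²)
M = 6.686 × 10^29 kg
GM = G × M = 6.674 × 10^-11 × 6.686 × 10^29 = 4.46224 × 10^19 m³/s²
a = 882.2 Mm = 8.822 × 10^8 m
a³ = 6.86596 × 10^26 m³
T = 2π √(a³/GM) = 2π √((6.86596 × 10^26) / (4.46224 × 10^19)) = 2π × 3922.6 s
T = 24646.4 s ≈ 6.846 hours

Final answer: 6.846 hours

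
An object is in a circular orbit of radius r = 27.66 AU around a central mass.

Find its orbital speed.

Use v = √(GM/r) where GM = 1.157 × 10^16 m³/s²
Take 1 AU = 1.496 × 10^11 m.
r = 27.66 AU = 4.13794 × 10^12 m
GM = 1.157 × 10^16 m³/s²
GM/r = (1.157 × 10^16) / (4.13794 × 10^12) = 2796.08 m²/s²
v = √(GM/r) = 52.878 m/s ≈ 52.88 m/s

Final answer: 52.88 m/s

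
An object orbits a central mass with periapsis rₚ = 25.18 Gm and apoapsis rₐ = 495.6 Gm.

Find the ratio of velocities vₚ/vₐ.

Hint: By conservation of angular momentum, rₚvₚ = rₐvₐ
rₚ = 25.18 Gm = 2.518 × 10^10 m
rₐ = 495.6 Gm = 4.956 × 10^11 m
rₚvₚ = rₐvₐ  ⇒  vₚ/vₐ = rₐ/rₚ
vₚ/vₐ = (4.956 × 10^11) / (2.518 × 10^10) = 19.6823

Final answer: vₚ/vₐ = 19.68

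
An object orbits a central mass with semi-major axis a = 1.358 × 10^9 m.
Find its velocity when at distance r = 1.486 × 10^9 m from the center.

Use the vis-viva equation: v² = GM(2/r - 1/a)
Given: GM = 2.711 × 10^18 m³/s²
a = 1.358 × 10^9 m
r = 1.486 × 10^9 m
GM = 2.711 × 10^18 m³/s²
2/r − 1/a = 1.3459 × 10^-9 − 7.36377 × 10^-10 = 6.09518 × 10^-10 m⁻¹
v² = GM (2/r − 1/a) = 1.6524 × 10^9 m²/s²
v = 40649.8 m/s ≈ 40.65 km/s

Final answer: 40.65 km/s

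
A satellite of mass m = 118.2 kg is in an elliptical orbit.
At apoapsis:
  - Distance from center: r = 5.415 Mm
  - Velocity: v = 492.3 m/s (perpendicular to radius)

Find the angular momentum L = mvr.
r = 5.415 Mm = 5.415 × 10^6 m
v = 492.3 m/s
vr = 492.3 × 5.415 × 10^6 = 2.6658 × 10^9 m²/s
L = m × vr = 118.2 × 2.6658 × 10^9 = 3.15098 × 10^11 kg·m²/s ≈ 3.151 × 10^11 kg·m²/s

Final answer: L = 3.151 × 10^11 kg·m²/s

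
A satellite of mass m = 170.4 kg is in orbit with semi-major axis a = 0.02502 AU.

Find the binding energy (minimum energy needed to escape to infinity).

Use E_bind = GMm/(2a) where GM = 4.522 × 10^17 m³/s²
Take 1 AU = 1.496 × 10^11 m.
a = 0.02502 AU = 3.74299 × 10^9 m
GM = 4.522 × 10^17 m³/s²
m = 170.4 kg
GMm = 4.522 × 10^17 × 170.4 = 7.70549 × 10^19 m³·kg/s²
2a = 7.48598 × 10^9 m
E_bind = GMm/(2a) = 1.02932 × 10^10 J ≈ 10.29 GJ

Final answer: 10.29 GJ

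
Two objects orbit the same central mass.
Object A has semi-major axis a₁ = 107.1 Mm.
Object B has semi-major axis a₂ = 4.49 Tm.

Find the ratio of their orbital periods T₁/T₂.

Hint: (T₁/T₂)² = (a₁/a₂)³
a₁ = 107.1 Mm = 1.071 × 10^8 m
a₂ = 4.49 Tm = 4.49 × 10^12 m
a₁/a₂ = 2.3853 × 10^-5
T₁/T₂ = (a₁/a₂)^(3/2) = (2.3853 × 10^-5)^1.5 = 1.16497 × 10^-7

Final answer: T₁/T₂ = 1.165 × 10^-7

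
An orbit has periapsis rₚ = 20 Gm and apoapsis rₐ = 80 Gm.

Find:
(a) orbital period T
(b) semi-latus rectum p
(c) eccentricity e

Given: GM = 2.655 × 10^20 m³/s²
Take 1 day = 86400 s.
rₚ = 20 Gm = 2 × 10^10 m
rₐ = 80 Gm = 8 × 10^10 m
GM = 2.655 × 10^20 m³/s²
a = (rₚ + rₐ)/2 = 5 × 10^10 m
e = (rₐ − rₚ)/(rₐ + rₚ) = (6 × 10^10) / (1 × 10^11) = 0.6
(a) a³ = 1.25 × 10^32 m³;  T = 2π √(a³/GM) = 2π × 686156 s = 4.31124 × 10^6 s ≈ 49.9 days
(b) 1 − e² = 0.64;  p = a(1 − e²) = 5 × 10^10 × 0.64 = 3.2 × 10^10 m ≈ 32 Gm
(c) e = 0.6 ≈ 0.6

Final answer:
(a) orbital period T = 49.9 days
(b) semi-latus rectum p = 32 Gm
(c) eccentricity e = 0.6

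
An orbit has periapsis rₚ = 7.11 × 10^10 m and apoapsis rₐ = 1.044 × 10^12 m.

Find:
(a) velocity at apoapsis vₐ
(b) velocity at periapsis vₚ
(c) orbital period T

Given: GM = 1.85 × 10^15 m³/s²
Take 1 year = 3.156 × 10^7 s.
rₚ = 7.11 × 10^10 m
rₐ = 1.044 × 10^12 m
GM = 1.85 × 10^15 m³/s²
a = (rₚ + rₐ)/2 = 5.5755 × 10^11 m
e = (rₐ − rₚ)/(rₐ + rₚ) = (9.729 × 10^11) / (1.1151 × 10^12) = 0.872478
(a) vₐ² = GM (2/rₐ − 1/a) = 1.85 × 10^15 × (1.91571 × 10^-12 − 1.79356 × 10^-12) = 225.973 m²/s²;  vₐ = 15.0324 m/s ≈ 15.03 m/s
(b) vₚ² = GM (2/rₚ − 1/a) = 1.85 × 10^15 × (2.81294 × 10^-11 − 1.79356 × 10^-12) = 48721.3 m²/s²;  vₚ = 220.729 m/s ≈ 220.7 m/s
(c) a³ = 1.73321 × 10^35 m³;  T = 2π √(a³/GM) = 2π × 9.67921 × 10^9 s = 6.08163 × 10^10 s ≈ 1927 years

Final answer:
(a) velocity at apoapsis vₐ = 15.03 m/s
(b) velocity at periapsis vₚ = 220.7 m/s
(c) orbital period T = 1927 years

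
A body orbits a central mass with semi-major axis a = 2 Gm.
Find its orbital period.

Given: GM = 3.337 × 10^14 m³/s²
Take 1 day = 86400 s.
a = 2 Gm = 2 × 10^9 m
GM = 3.337 × 10^14 m³/s²
a³ = 8 × 10^27 m³
T = 2π √(a³/GM) = 2π √((8 × 10^27) / (3.337 × 10^14)) = 2π × 4.89629 × 10^6 s
T = 3.07643 × 10^7 s ≈ 356.1 days

Final answer: 356.1 days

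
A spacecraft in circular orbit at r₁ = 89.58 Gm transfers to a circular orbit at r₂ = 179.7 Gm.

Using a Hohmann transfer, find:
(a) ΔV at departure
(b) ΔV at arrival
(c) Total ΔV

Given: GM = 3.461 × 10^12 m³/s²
r₁ = 89.58 Gm = 8.958 × 10^10 m
r₂ = 179.7 Gm = 1.797 × 10^11 m
GM = 3.461 × 10^12 m³/s²
Transfer ellipse: a_t = (r₁ + r₂)/2 = 1.3464 × 10^11 m
Circular speed at r₁: v₁ = √(GM/r₁) = 6.21577 m/s
Transfer speed at r₁ (periapsis): v₁ₜ = √(GM(2/r₁ − 1/a_t)) = 7.18096 m/s
(a) ΔV₁ = v₁ₜ − v₁ = 0.965181 m/s ≈ 0.9652 m/s
Circular speed at r₂: v₂ = √(GM/r₂) = 4.38861 m/s
Transfer speed at r₂ (apoapsis): v₂ₜ = √(GM(2/r₂ − 1/a_t)) = 3.57969 m/s
(b) ΔV₂ = v₂ − v₂ₜ = 0.808919 m/s ≈ 0.8089 m/s
(c) ΔV_total = ΔV₁ + ΔV₂ = 1.7741 m/s ≈ 1.774 m/s

Final answer:
(a) ΔV₁ = 0.9652 m/s
(b) ΔV₂ = 0.8089 m/s
(c) ΔV_total = 1.774 m/s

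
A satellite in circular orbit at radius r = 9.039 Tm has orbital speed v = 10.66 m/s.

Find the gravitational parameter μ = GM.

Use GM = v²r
r = 9.039 Tm = 9.039 × 10^12 m
v = 10.66 m/s
v² = 113.636 m²/s²
GM = v²r = 113.636 × 9.039 × 10^12 = 1.02715 × 10^15 m³/s²
GM ≈ 1.027 × 10^15 m³/s²

Final answer: GM = 1.027 × 10^15 m³/s²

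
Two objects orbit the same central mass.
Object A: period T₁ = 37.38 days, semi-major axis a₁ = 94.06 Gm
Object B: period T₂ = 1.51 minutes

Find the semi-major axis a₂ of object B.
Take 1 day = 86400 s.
T₁ = 37.38 days = 3.22963 × 10^6 s
T₂ = 1.51 minutes = 90.6 s
a₁ = 94.06 Gm = 9.406 × 10^10 m
Kepler's third law: (T₂/T₁)² = (a₂/a₁)³  ⇒  a₂ = a₁ (T₂/T₁)^(2/3)
T₂/T₁ = 2.80527 × 10^-5
(T₂/T₁)^(2/3) = 0.000923245
a₂ = 9.406 × 10^10 m × 0.000923245 = 8.68404 × 10^7 m ≈ 86.84 Mm

Final answer: a₂ = 86.84 Mm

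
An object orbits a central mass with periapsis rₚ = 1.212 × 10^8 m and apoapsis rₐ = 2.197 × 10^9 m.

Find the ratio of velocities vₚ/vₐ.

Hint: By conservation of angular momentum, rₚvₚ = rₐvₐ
rₚ = 1.212 × 10^8 m
rₐ = 2.197 × 10^9 m
rₚvₚ = rₐvₐ  ⇒  vₚ/vₐ = rₐ/rₚ
vₚ/vₐ = (2.197 × 10^9) / (1.212 × 10^8) = 18.1271

Final answer: vₚ/vₐ = 18.13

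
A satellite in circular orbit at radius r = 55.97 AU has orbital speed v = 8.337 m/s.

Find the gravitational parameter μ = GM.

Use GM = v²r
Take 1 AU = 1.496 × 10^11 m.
r = 55.97 AU = 8.37311 × 10^12 m
v = 8.337 m/s
v² = 69.5056 m²/s²
GM = v²r = 69.5056 × 8.37311 × 10^12 = 5.81978 × 10^14 m³/s²
GM ≈ 5.82 × 10^14 m³/s²

Final answer: GM = 5.82 × 10^14 m³/s²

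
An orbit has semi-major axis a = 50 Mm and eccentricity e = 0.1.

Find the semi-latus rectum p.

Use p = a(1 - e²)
a = 50 Mm = 5 × 10^7 m
e = 0.1,  e² = 0.01,  1 − e² = 0.99
p = a(1 − e²) = 5 × 10^7 m × 0.99 = 4.95 × 10^7 m ≈ 49.5 Mm

Final answer: p = 49.5 Mm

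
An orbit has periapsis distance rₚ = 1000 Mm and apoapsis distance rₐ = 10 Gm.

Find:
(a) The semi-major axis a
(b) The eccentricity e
rₚ = 1000 Mm = 1 × 10^9 m
rₐ = 10 Gm = 1 × 10^10 m
(a) a = (rₚ + rₐ)/2 = 5.5 × 10^9 m ≈ 5.5 Gm
(b) e = (rₐ − rₚ)/(rₐ + rₚ) = (9 × 10^9) / (1.1 × 10^10) = 0.818182

Final answer:
(a) a = 5.5 Gm
(b) e = 0.8182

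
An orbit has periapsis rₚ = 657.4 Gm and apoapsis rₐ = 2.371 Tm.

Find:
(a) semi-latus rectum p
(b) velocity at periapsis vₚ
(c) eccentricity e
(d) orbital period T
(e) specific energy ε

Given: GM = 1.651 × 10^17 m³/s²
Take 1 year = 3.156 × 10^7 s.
rₚ = 657.4 Gm = 6.574 × 10^11 m
rₐ = 2.371 Tm = 2.371 × 10^12 m
GM = 1.651 × 10^17 m³/s²
a = (rₚ + rₐ)/2 = 1.5142 × 10^12 m
e = (rₐ − rₚ)/(rₐ + rₚ) = (1.7136 × 10^12) / (3.0284 × 10^12) = 0.565843
(a) 1 − e² = 0.679821;  p = a(1 − e²) = 1.5142 × 10^12 × 0.679821 = 1.02939 × 10^12 m ≈ 1.029 Tm
(b) vₚ² = GM (2/rₚ − 1/a) = 1.651 × 10^17 × (3.04229 × 10^-12 − 6.60415 × 10^-13) = 393247 m²/s²;  vₚ = 627.094 m/s ≈ 627.1 m/s
(c) e = 0.565843 ≈ 0.5658
(d) a³ = 3.47176 × 10^36 m³;  T = 2π √(a³/GM) = 2π × 4.58565 × 10^9 s = 2.88125 × 10^10 s ≈ 912.9 years
(e) 2a = 3.0284 × 10^12 m;  ε = −GM/(2a) = -54517.2 J/kg ≈ -54.52 kJ/kg

Final answer:
(a) semi-latus rectum p = 1.029 Tm
(b) velocity at periapsis vₚ = 627.1 m/s
(c) eccentricity e = 0.5658
(d) orbital period T = 912.9 years
(e) specific energy ε = -54.52 kJ/kg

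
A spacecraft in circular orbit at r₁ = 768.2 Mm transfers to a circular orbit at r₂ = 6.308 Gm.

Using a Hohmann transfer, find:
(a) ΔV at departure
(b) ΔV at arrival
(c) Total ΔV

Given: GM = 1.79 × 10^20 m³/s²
r₁ = 768.2 Mm = 7.682 × 10^8 m
r₂ = 6.308 Gm = 6.308 × 10^9 m
GM = 1.79 × 10^20 m³/s²
Transfer ellipse: a_t = (r₁ + r₂)/2 = 3.5381 × 10^9 m
Circular speed at r₁: v₁ = √(GM/r₁) = 482713 m/s
Transfer speed at r₁ (periapsis): v₁ₜ = √(GM(2/r₁ − 1/a_t)) = 644540 m/s
(a) ΔV₁ = v₁ₜ − v₁ = 161827 m/s ≈ 161.8 km/s
Circular speed at r₂: v₂ = √(GM/r₂) = 168454 m/s
Transfer speed at r₂ (apoapsis): v₂ₜ = √(GM(2/r₂ − 1/a_t)) = 78493.3 m/s
(b) ΔV₂ = v₂ − v₂ₜ = 89960.4 m/s ≈ 89.96 km/s
(c) ΔV_total = ΔV₁ + ΔV₂ = 251787 m/s ≈ 251.8 km/s

Final answer:
(a) ΔV₁ = 161.8 km/s
(b) ΔV₂ = 89.96 km/s
(c) ΔV_total = 251.8 km/s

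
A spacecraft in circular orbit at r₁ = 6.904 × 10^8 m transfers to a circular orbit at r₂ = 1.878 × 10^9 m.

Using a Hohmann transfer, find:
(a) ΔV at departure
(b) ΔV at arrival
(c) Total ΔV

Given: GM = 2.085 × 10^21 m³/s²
r₁ = 6.904 × 10^8 m
r₂ = 1.878 × 10^9 m
GM = 2.085 × 10^21 m³/s²
Transfer ellipse: a_t = (r₁ + r₂)/2 = 1.2842 × 10^9 m
Circular speed at r₁: v₁ = √(GM/r₁) = 1.73781 × 10^6 m/s
Transfer speed at r₁ (periapsis): v₁ₜ = √(GM(2/r₁ − 1/a_t)) = 2.10152 × 10^6 m/s
(a) ΔV₁ = v₁ₜ − v₁ = 363711 m/s ≈ 363.7 km/s
Circular speed at r₂: v₂ = √(GM/r₂) = 1.05367 × 10^6 m/s
Transfer speed at r₂ (apoapsis): v₂ₜ = √(GM(2/r₂ − 1/a_t)) = 772573 m/s
(b) ΔV₂ = v₂ − v₂ₜ = 281099 m/s ≈ 281.1 km/s
(c) ΔV_total = ΔV₁ + ΔV₂ = 644810 m/s ≈ 644.8 km/s

Final answer:
(a) ΔV₁ = 363.7 km/s
(b) ΔV₂ = 281.1 km/s
(c) ΔV_total = 644.8 km/s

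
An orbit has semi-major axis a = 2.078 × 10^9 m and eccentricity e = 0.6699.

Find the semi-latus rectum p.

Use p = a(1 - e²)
a = 2.078 × 10^9 m
e = 0.6699,  e² = 0.448766,  1 − e² = 0.551234
p = a(1 − e²) = 2.078 × 10^9 m × 0.551234 = 1.14546 × 10^9 m ≈ 1.145 × 10^9 m

Final answer: p = 1.145 × 10^9 m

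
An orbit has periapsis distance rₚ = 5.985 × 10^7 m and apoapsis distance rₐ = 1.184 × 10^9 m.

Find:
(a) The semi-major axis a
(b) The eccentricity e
rₚ = 5.985 × 10^7 m
rₐ = 1.184 × 10^9 m
(a) a = (rₚ + rₐ)/2 = 6.21925 × 10^8 m ≈ 6.219 × 10^8 m
(b) e = (rₐ − rₚ)/(rₐ + rₚ) = (1.12415 × 10^9) / (1.24385 × 10^9) = 0.903767

Final answer:
(a) a = 6.219 × 10^8 m
(b) e = 0.9038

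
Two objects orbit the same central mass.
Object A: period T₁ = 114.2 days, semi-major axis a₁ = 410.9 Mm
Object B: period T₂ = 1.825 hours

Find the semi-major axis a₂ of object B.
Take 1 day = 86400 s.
T₁ = 114.2 days = 9.86688 × 10^6 s
T₂ = 1.825 hours = 6570 s
a₁ = 410.9 Mm = 4.109 × 10^8 m
Kepler's third law: (T₂/T₁)² = (a₂/a₁)³  ⇒  a₂ = a₁ (T₂/T₁)^(2/3)
T₂/T₁ = 0.000665864
(T₂/T₁)^(2/3) = 0.0076253
a₂ = 4.109 × 10^8 m × 0.0076253 = 3.13324 × 10^6 m ≈ 3.133 Mm

Final answer: a₂ = 3.133 Mm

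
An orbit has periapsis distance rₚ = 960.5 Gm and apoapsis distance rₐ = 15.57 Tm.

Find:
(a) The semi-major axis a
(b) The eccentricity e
rₚ = 960.5 Gm = 9.605 × 10^11 m
rₐ = 15.57 Tm = 1.557 × 10^13 m
(a) a = (rₚ + rₐ)/2 = 8.26525 × 10^12 m ≈ 8.265 Tm
(b) e = (rₐ − rₚ)/(rₐ + rₚ) = (1.46095 × 10^13) / (1.65305 × 10^13) = 0.883791

Final answer:
(a) a = 8.265 Tm
(b) e = 0.8838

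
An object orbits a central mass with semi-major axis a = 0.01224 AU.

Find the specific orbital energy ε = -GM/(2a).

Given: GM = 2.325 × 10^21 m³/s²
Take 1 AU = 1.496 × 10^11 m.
a = 0.01224 AU = 1.8311 × 10^9 m
GM = 2.325 × 10^21 m³/s²
2a = 3.66221 × 10^9 m
ε = −GM/(2a) = -6.34863 × 10^11 J/kg ≈ -634.9 GJ/kg

Final answer: -634.9 GJ/kg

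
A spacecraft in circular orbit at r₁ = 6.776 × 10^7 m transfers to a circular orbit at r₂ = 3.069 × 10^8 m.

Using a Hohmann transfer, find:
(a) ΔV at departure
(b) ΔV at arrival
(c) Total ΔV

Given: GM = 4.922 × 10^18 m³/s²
r₁ = 6.776 × 10^7 m
r₂ = 3.069 × 10^8 m
GM = 4.922 × 10^18 m³/s²
Transfer ellipse: a_t = (r₁ + r₂)/2 = 1.8733 × 10^8 m
Circular speed at r₁: v₁ = √(GM/r₁) = 269516 m/s
Transfer speed at r₁ (periapsis): v₁ₜ = √(GM(2/r₁ − 1/a_t)) = 344968 m/s
(a) ΔV₁ = v₁ₜ − v₁ = 75452.3 m/s ≈ 75.45 km/s
Circular speed at r₂: v₂ = √(GM/r₂) = 126640 m/s
Transfer speed at r₂ (apoapsis): v₂ₜ = √(GM(2/r₂ − 1/a_t)) = 76165 m/s
(b) ΔV₂ = v₂ − v₂ₜ = 50475.4 m/s ≈ 50.48 km/s
(c) ΔV_total = ΔV₁ + ΔV₂ = 125928 m/s ≈ 125.9 km/s

Final answer:
(a) ΔV₁ = 75.45 km/s
(b) ΔV₂ = 50.48 km/s
(c) ΔV_total = 125.9 km/s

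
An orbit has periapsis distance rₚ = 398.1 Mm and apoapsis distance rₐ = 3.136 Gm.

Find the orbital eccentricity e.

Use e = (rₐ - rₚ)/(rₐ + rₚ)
rₚ = 398.1 Mm = 3.981 × 10^8 m
rₐ = 3.136 Gm = 3.136 × 10^9 m
rₐ − rₚ = 2.7379 × 10^9 m
rₐ + rₚ = 3.5341 × 10^9 m
e = (rₐ − rₚ)/(rₐ + rₚ) = 0.774709

Final answer: e = 0.7747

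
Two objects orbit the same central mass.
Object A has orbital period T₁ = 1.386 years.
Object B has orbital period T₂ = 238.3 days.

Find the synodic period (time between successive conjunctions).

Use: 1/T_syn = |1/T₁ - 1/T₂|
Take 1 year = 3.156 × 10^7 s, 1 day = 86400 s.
T₁ = 1.386 years = 4.37422 × 10^7 s
T₂ = 238.3 days = 2.05891 × 10^7 s
1/T₁ = 2.28612 × 10^-8 s⁻¹
1/T₂ = 4.85693 × 10^-8 s⁻¹
|1/T₁ − 1/T₂| = 2.57081 × 10^-8 s⁻¹
T_syn = 1 / |1/T₁ − 1/T₂| = 3.88982 × 10^7 s ≈ 1.233 years

Final answer: T_syn = 1.233 years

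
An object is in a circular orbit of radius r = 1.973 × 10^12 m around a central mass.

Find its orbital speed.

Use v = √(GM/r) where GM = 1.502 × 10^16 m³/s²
r = 1.973 × 10^12 m
GM = 1.502 × 10^16 m³/s²
GM/r = (1.502 × 10^16) / (1.973 × 10^12) = 7612.77 m²/s²
v = √(GM/r) = 87.2512 m/s ≈ 87.25 m/s

Final answer: 87.25 m/s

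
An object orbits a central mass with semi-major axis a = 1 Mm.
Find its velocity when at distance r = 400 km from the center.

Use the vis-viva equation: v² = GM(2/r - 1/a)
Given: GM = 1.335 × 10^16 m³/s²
a = 1 Mm = 1 × 10^6 m
r = 400 km = 400000 m
GM = 1.335 × 10^16 m³/s²
2/r − 1/a = 5 × 10^-6 − 1 × 10^-6 = 4 × 10^-6 m⁻¹
v² = GM (2/r − 1/a) = 5.34 × 10^10 m²/s²
v = 231084 m/s ≈ 231.1 km/s

Final answer: 231.1 km/s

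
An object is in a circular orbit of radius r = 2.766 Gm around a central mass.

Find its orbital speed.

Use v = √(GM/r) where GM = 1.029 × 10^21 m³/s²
r = 2.766 Gm = 2.766 × 10^9 m
GM = 1.029 × 10^21 m³/s²
GM/r = (1.029 × 10^21) / (2.766 × 10^9) = 3.72017 × 10^11 m²/s²
v = √(GM/r) = 609932 m/s ≈ 609.9 km/s

Final answer: 609.9 km/s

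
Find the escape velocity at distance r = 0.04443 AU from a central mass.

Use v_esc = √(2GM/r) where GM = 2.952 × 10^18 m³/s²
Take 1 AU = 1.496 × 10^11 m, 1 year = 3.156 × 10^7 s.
r = 0.04443 AU = 6.64673 × 10^9 m
GM = 2.952 × 10^18 m³/s²
2GM/r = 2 × (2.952 × 10^18) / (6.64673 × 10^9) = 8.88257 × 10^8 m²/s²
v_esc = √(2GM/r) = 29803.6 m/s ≈ 6.287 AU/year

Final answer: 6.287 AU/year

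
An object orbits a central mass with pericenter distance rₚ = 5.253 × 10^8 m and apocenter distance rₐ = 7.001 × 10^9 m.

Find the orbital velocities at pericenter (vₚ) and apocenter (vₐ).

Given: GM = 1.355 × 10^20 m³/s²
rₚ = 5.253 × 10^8 m
rₐ = 7.001 × 10^9 m
GM = 1.355 × 10^20 m³/s²
a = (rₚ + rₐ)/2 = 3.76315 × 10^9 m
Vis-viva: v² = GM (2/r − 1/a)
vₚ² = 1.355 × 10^20 × (3.80735 × 10^-9 − 2.65735 × 10^-10) = 4.79889 × 10^11 m²/s²
vₚ = 692740 m/s ≈ 692.7 km/s
vₐ² = 1.355 × 10^20 × (2.85673 × 10^-10 − 2.65735 × 10^-10) = 2.70169 × 10^9 m²/s²
vₐ = 51977.8 m/s ≈ 51.98 km/s

Final answer: vₚ = 692.7 km/s, vₐ = 51.98 km/s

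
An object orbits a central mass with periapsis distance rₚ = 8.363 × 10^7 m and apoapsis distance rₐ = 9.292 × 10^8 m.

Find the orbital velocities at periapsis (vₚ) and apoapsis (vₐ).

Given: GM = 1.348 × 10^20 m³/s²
rₚ = 8.363 × 10^7 m
rₐ = 9.292 × 10^8 m
GM = 1.348 × 10^20 m³/s²
a = (rₚ + rₐ)/2 = 5.06415 × 10^8 m
Vis-viva: v² = GM (2/r − 1/a)
vₚ² = 1.348 × 10^20 × (2.39149 × 10^-8 − 1.97467 × 10^-9) = 2.95754 × 10^12 m²/s²
vₚ = 1.71975 × 10^6 m/s ≈ 1720 km/s
vₐ² = 1.348 × 10^20 × (2.15239 × 10^-9 − 1.97467 × 10^-9) = 2.39572 × 10^10 m²/s²
vₐ = 154781 m/s ≈ 154.8 km/s

Final answer: vₚ = 1720 km/s, vₐ = 154.8 km/s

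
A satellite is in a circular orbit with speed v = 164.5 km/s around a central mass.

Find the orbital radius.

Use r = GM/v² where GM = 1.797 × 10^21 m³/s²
v = 164.5 km/s = 164500 m/s
GM = 1.797 × 10^21 m³/s²
v² = 2.70602 × 10^10 m²/s²
r = GM/v² = (1.797 × 10^21) / (2.70602 × 10^10) = 6.64074 × 10^10 m ≈ 6.641 × 10^10 m

Final answer: 6.641 × 10^10 m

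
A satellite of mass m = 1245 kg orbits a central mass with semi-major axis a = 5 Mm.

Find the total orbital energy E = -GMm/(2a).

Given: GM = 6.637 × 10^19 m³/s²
a = 5 Mm = 5 × 10^6 m
GM = 6.637 × 10^19 m³/s²
2a = 1 × 10^7 m
GMm = 6.637 × 10^19 × 1245 = 8.26306 × 10^22 m³·kg/s²
E = −GMm/(2a) = -8.26306 × 10^15 J ≈ -8.263 PJ

Final answer: -8.263 PJ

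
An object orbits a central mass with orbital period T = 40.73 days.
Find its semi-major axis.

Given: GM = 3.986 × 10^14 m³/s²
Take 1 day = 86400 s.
T = 40.73 days = 3.51907 × 10^6 s
GM = 3.986 × 10^14 m³/s²
Kepler's third law: a³ = GM T² / (4π²)
T² = 1.23839 × 10^13 s²
a³ = (3.986 × 10^14) × (1.23839 × 10^13) / (4π²) = 1.25036 × 10^26 m³
a = (a³)^(1/3) = 5.00048 × 10^8 m ≈ 500 Mm

Final answer: 500 Mm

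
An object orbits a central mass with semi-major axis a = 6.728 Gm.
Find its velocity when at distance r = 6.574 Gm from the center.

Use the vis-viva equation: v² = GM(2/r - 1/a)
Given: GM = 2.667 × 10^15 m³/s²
a = 6.728 Gm = 6.728 × 10^9 m
r = 6.574 Gm = 6.574 × 10^9 m
GM = 2.667 × 10^15 m³/s²
2/r − 1/a = 3.04229 × 10^-10 − 1.48633 × 10^-10 = 1.55596 × 10^-10 m⁻¹
v² = GM (2/r − 1/a) = 414975 m²/s²
v = 644.186 m/s ≈ 644.2 m/s

Final answer: 644.2 m/s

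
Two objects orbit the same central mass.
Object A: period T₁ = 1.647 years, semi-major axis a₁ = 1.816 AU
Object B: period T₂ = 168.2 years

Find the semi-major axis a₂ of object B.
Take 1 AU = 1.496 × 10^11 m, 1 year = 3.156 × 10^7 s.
T₁ = 1.647 years = 5.19793 × 10^7 s
T₂ = 168.2 years = 5.30839 × 10^9 s
a₁ = 1.816 AU = 2.71674 × 10^11 m
Kepler's third law: (T₂/T₁)² = (a₂/a₁)³  ⇒  a₂ = a₁ (T₂/T₁)^(2/3)
T₂/T₁ = 102.125
(T₂/T₁)^(2/3) = 21.8485
a₂ = 2.71674 × 10^11 m × 21.8485 = 5.93566 × 10^12 m ≈ 39.68 AU

Final answer: a₂ = 39.68 AU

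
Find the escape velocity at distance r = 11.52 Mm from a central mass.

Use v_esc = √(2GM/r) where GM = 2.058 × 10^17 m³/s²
r = 11.52 Mm = 1.152 × 10^7 m
GM = 2.058 × 10^17 m³/s²
2GM/r = 2 × (2.058 × 10^17) / (1.152 × 10^7) = 3.57292 × 10^10 m²/s²
v_esc = √(2GM/r) = 189022 m/s ≈ 189 km/s

Final answer: 189 km/s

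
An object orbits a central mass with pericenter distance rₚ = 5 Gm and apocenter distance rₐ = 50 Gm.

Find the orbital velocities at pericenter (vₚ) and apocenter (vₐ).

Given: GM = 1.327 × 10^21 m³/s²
rₚ = 5 Gm = 5 × 10^9 m
rₐ = 50 Gm = 5 × 10^10 m
GM = 1.327 × 10^21 m³/s²
a = (rₚ + rₐ)/2 = 2.75 × 10^10 m
Vis-viva: v² = GM (2/r − 1/a)
vₚ² = 1.327 × 10^21 × (4 × 10^-10 − 3.63636 × 10^-11) = 4.82545 × 10^11 m²/s²
vₚ = 694655 m/s ≈ 694.7 km/s
vₐ² = 1.327 × 10^21 × (4 × 10^-11 − 3.63636 × 10^-11) = 4.82545 × 10^9 m²/s²
vₐ = 69465.5 m/s ≈ 69.47 km/s

Final answer: vₚ = 694.7 km/s, vₐ = 69.47 km/s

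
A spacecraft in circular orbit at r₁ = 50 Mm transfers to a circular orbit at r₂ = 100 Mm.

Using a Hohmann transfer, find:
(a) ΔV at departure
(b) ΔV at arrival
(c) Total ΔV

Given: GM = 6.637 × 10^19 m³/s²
r₁ = 50 Mm = 5 × 10^7 m
r₂ = 100 Mm = 1 × 10^8 m
GM = 6.637 × 10^19 m³/s²
Transfer ellipse: a_t = (r₁ + r₂)/2 = 7.5 × 10^7 m
Circular speed at r₁: v₁ = √(GM/r₁) = 1.15213 × 10^6 m/s
Transfer speed at r₁ (periapsis): v₁ₜ = √(GM(2/r₁ − 1/a_t)) = 1.33036 × 10^6 m/s
(a) ΔV₁ = v₁ₜ − v₁ = 178235 m/s ≈ 178.2 km/s
Circular speed at r₂: v₂ = √(GM/r₂) = 814678 m/s
Transfer speed at r₂ (apoapsis): v₂ₜ = √(GM(2/r₂ − 1/a_t)) = 665182 m/s
(b) ΔV₂ = v₂ − v₂ₜ = 149496 m/s ≈ 149.5 km/s
(c) ΔV_total = ΔV₁ + ΔV₂ = 327731 m/s ≈ 327.7 km/s

Final answer:
(a) ΔV₁ = 178.2 km/s
(b) ΔV₂ = 149.5 km/s
(c) ΔV_total = 327.7 km/s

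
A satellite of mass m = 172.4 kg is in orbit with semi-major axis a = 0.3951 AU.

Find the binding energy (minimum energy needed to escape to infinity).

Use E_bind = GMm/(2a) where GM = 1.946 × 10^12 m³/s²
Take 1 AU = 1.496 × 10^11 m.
a = 0.3951 AU = 5.9107 × 10^10 m
GM = 1.946 × 10^12 m³/s²
m = 172.4 kg
GMm = 1.946 × 10^12 × 172.4 = 3.3549 × 10^14 m³·kg/s²
2a = 1.18214 × 10^11 m
E_bind = GMm/(2a) = 2837.99 J ≈ 2.838 kJ

Final answer: 2.838 kJ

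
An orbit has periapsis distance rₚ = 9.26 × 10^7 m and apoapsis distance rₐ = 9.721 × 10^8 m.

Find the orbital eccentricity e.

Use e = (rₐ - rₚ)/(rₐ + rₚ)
rₚ = 9.26 × 10^7 m
rₐ = 9.721 × 10^8 m
rₐ − rₚ = 8.795 × 10^8 m
rₐ + rₚ = 1.0647 × 10^9 m
e = (rₐ − rₚ)/(rₐ + rₚ) = 0.826054

Final answer: e = 0.8261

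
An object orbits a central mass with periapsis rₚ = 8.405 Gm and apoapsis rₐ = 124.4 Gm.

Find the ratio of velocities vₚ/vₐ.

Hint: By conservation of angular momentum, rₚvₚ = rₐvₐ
rₚ = 8.405 Gm = 8.405 × 10^9 m
rₐ = 124.4 Gm = 1.244 × 10^11 m
rₚvₚ = rₐvₐ  ⇒  vₚ/vₐ = rₐ/rₚ
vₚ/vₐ = (1.244 × 10^11) / (8.405 × 10^9) = 14.8007

Final answer: vₚ/vₐ = 14.8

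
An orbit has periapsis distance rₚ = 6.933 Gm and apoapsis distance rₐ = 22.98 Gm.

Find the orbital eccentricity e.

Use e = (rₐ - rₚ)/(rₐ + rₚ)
rₚ = 6.933 Gm = 6.933 × 10^9 m
rₐ = 22.98 Gm = 2.298 × 10^10 m
rₐ − rₚ = 1.6047 × 10^10 m
rₐ + rₚ = 2.9913 × 10^10 m
e = (rₐ − rₚ)/(rₐ + rₚ) = 0.536456

Final answer: e = 0.5365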